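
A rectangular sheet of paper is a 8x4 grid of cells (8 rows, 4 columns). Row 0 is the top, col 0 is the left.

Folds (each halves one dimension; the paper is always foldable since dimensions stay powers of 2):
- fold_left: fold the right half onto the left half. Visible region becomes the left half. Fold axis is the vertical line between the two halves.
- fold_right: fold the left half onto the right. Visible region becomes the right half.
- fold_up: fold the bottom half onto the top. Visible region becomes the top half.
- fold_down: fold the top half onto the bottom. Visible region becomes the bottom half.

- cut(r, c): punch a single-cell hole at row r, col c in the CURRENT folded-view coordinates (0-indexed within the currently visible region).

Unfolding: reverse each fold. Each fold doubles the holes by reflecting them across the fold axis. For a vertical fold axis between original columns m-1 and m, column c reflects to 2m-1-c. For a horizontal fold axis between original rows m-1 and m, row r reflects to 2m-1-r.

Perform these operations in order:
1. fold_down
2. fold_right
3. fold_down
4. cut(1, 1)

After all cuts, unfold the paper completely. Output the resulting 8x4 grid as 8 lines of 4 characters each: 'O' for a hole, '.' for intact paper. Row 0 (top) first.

Answer: O..O
....
....
O..O
O..O
....
....
O..O

Derivation:
Op 1 fold_down: fold axis h@4; visible region now rows[4,8) x cols[0,4) = 4x4
Op 2 fold_right: fold axis v@2; visible region now rows[4,8) x cols[2,4) = 4x2
Op 3 fold_down: fold axis h@6; visible region now rows[6,8) x cols[2,4) = 2x2
Op 4 cut(1, 1): punch at orig (7,3); cuts so far [(7, 3)]; region rows[6,8) x cols[2,4) = 2x2
Unfold 1 (reflect across h@6): 2 holes -> [(4, 3), (7, 3)]
Unfold 2 (reflect across v@2): 4 holes -> [(4, 0), (4, 3), (7, 0), (7, 3)]
Unfold 3 (reflect across h@4): 8 holes -> [(0, 0), (0, 3), (3, 0), (3, 3), (4, 0), (4, 3), (7, 0), (7, 3)]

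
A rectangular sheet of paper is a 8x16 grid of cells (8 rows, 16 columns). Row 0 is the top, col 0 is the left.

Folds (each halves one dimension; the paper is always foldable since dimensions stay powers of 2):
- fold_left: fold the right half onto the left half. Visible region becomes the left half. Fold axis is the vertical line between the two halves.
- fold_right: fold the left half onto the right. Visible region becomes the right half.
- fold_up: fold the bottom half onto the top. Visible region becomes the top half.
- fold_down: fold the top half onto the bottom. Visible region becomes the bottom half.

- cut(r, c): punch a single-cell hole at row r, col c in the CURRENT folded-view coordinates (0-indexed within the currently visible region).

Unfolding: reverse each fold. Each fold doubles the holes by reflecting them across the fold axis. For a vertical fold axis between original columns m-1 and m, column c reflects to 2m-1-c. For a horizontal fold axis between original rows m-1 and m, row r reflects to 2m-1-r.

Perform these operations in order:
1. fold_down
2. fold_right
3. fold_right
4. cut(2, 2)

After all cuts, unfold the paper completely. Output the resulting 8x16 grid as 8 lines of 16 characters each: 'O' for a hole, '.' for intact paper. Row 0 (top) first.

Op 1 fold_down: fold axis h@4; visible region now rows[4,8) x cols[0,16) = 4x16
Op 2 fold_right: fold axis v@8; visible region now rows[4,8) x cols[8,16) = 4x8
Op 3 fold_right: fold axis v@12; visible region now rows[4,8) x cols[12,16) = 4x4
Op 4 cut(2, 2): punch at orig (6,14); cuts so far [(6, 14)]; region rows[4,8) x cols[12,16) = 4x4
Unfold 1 (reflect across v@12): 2 holes -> [(6, 9), (6, 14)]
Unfold 2 (reflect across v@8): 4 holes -> [(6, 1), (6, 6), (6, 9), (6, 14)]
Unfold 3 (reflect across h@4): 8 holes -> [(1, 1), (1, 6), (1, 9), (1, 14), (6, 1), (6, 6), (6, 9), (6, 14)]

Answer: ................
.O....O..O....O.
................
................
................
................
.O....O..O....O.
................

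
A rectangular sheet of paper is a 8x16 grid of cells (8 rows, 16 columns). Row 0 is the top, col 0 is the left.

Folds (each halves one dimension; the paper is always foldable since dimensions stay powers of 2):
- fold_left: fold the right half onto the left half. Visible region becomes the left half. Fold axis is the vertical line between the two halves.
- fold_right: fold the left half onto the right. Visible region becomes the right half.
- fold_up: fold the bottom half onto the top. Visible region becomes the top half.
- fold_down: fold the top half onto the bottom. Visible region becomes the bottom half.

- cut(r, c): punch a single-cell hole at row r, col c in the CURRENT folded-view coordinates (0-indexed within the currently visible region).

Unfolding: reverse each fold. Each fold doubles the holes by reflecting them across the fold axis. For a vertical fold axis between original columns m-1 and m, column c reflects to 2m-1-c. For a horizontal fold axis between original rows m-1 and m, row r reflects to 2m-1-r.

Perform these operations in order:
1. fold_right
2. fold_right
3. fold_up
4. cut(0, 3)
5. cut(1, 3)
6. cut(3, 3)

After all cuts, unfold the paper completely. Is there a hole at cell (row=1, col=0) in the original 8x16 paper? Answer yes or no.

Op 1 fold_right: fold axis v@8; visible region now rows[0,8) x cols[8,16) = 8x8
Op 2 fold_right: fold axis v@12; visible region now rows[0,8) x cols[12,16) = 8x4
Op 3 fold_up: fold axis h@4; visible region now rows[0,4) x cols[12,16) = 4x4
Op 4 cut(0, 3): punch at orig (0,15); cuts so far [(0, 15)]; region rows[0,4) x cols[12,16) = 4x4
Op 5 cut(1, 3): punch at orig (1,15); cuts so far [(0, 15), (1, 15)]; region rows[0,4) x cols[12,16) = 4x4
Op 6 cut(3, 3): punch at orig (3,15); cuts so far [(0, 15), (1, 15), (3, 15)]; region rows[0,4) x cols[12,16) = 4x4
Unfold 1 (reflect across h@4): 6 holes -> [(0, 15), (1, 15), (3, 15), (4, 15), (6, 15), (7, 15)]
Unfold 2 (reflect across v@12): 12 holes -> [(0, 8), (0, 15), (1, 8), (1, 15), (3, 8), (3, 15), (4, 8), (4, 15), (6, 8), (6, 15), (7, 8), (7, 15)]
Unfold 3 (reflect across v@8): 24 holes -> [(0, 0), (0, 7), (0, 8), (0, 15), (1, 0), (1, 7), (1, 8), (1, 15), (3, 0), (3, 7), (3, 8), (3, 15), (4, 0), (4, 7), (4, 8), (4, 15), (6, 0), (6, 7), (6, 8), (6, 15), (7, 0), (7, 7), (7, 8), (7, 15)]
Holes: [(0, 0), (0, 7), (0, 8), (0, 15), (1, 0), (1, 7), (1, 8), (1, 15), (3, 0), (3, 7), (3, 8), (3, 15), (4, 0), (4, 7), (4, 8), (4, 15), (6, 0), (6, 7), (6, 8), (6, 15), (7, 0), (7, 7), (7, 8), (7, 15)]

Answer: yes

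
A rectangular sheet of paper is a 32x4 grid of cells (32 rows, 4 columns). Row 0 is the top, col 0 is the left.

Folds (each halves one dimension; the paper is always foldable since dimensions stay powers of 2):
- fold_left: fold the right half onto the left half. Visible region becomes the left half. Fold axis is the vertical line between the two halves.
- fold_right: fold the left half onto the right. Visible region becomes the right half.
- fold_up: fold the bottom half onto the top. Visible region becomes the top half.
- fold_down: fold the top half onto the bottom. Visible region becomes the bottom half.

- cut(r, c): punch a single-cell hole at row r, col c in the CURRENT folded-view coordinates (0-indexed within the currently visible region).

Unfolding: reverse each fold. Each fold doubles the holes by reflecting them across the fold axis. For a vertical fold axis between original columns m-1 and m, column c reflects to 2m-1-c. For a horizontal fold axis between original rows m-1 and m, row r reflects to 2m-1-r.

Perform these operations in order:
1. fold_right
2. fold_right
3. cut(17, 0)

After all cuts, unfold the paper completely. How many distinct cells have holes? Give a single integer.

Op 1 fold_right: fold axis v@2; visible region now rows[0,32) x cols[2,4) = 32x2
Op 2 fold_right: fold axis v@3; visible region now rows[0,32) x cols[3,4) = 32x1
Op 3 cut(17, 0): punch at orig (17,3); cuts so far [(17, 3)]; region rows[0,32) x cols[3,4) = 32x1
Unfold 1 (reflect across v@3): 2 holes -> [(17, 2), (17, 3)]
Unfold 2 (reflect across v@2): 4 holes -> [(17, 0), (17, 1), (17, 2), (17, 3)]

Answer: 4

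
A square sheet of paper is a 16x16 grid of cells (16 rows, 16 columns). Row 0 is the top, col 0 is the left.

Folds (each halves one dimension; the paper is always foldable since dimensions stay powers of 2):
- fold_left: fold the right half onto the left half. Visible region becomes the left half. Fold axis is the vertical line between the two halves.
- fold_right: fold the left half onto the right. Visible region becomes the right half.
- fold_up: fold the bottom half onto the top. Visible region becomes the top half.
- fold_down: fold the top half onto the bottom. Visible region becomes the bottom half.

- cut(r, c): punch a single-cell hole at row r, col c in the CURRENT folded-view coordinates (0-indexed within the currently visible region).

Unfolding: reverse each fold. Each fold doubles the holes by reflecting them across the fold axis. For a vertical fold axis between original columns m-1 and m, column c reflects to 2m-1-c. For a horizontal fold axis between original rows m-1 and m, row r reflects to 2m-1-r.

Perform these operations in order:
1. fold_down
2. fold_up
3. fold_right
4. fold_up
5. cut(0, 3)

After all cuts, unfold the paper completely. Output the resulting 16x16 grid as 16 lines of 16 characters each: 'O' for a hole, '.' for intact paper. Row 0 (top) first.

Op 1 fold_down: fold axis h@8; visible region now rows[8,16) x cols[0,16) = 8x16
Op 2 fold_up: fold axis h@12; visible region now rows[8,12) x cols[0,16) = 4x16
Op 3 fold_right: fold axis v@8; visible region now rows[8,12) x cols[8,16) = 4x8
Op 4 fold_up: fold axis h@10; visible region now rows[8,10) x cols[8,16) = 2x8
Op 5 cut(0, 3): punch at orig (8,11); cuts so far [(8, 11)]; region rows[8,10) x cols[8,16) = 2x8
Unfold 1 (reflect across h@10): 2 holes -> [(8, 11), (11, 11)]
Unfold 2 (reflect across v@8): 4 holes -> [(8, 4), (8, 11), (11, 4), (11, 11)]
Unfold 3 (reflect across h@12): 8 holes -> [(8, 4), (8, 11), (11, 4), (11, 11), (12, 4), (12, 11), (15, 4), (15, 11)]
Unfold 4 (reflect across h@8): 16 holes -> [(0, 4), (0, 11), (3, 4), (3, 11), (4, 4), (4, 11), (7, 4), (7, 11), (8, 4), (8, 11), (11, 4), (11, 11), (12, 4), (12, 11), (15, 4), (15, 11)]

Answer: ....O......O....
................
................
....O......O....
....O......O....
................
................
....O......O....
....O......O....
................
................
....O......O....
....O......O....
................
................
....O......O....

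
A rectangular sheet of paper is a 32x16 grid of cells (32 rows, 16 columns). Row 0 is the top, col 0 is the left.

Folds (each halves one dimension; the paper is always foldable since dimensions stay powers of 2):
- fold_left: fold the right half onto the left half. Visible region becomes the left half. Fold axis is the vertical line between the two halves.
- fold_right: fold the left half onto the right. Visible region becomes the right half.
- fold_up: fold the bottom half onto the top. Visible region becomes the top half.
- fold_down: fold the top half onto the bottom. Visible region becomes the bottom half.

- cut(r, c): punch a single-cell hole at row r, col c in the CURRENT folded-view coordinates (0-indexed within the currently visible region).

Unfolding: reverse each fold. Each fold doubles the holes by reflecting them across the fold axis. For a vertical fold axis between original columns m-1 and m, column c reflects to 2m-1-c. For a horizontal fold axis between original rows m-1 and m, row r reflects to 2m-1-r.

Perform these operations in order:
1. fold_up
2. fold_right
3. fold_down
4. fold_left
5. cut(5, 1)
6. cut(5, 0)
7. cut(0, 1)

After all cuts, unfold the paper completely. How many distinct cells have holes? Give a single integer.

Op 1 fold_up: fold axis h@16; visible region now rows[0,16) x cols[0,16) = 16x16
Op 2 fold_right: fold axis v@8; visible region now rows[0,16) x cols[8,16) = 16x8
Op 3 fold_down: fold axis h@8; visible region now rows[8,16) x cols[8,16) = 8x8
Op 4 fold_left: fold axis v@12; visible region now rows[8,16) x cols[8,12) = 8x4
Op 5 cut(5, 1): punch at orig (13,9); cuts so far [(13, 9)]; region rows[8,16) x cols[8,12) = 8x4
Op 6 cut(5, 0): punch at orig (13,8); cuts so far [(13, 8), (13, 9)]; region rows[8,16) x cols[8,12) = 8x4
Op 7 cut(0, 1): punch at orig (8,9); cuts so far [(8, 9), (13, 8), (13, 9)]; region rows[8,16) x cols[8,12) = 8x4
Unfold 1 (reflect across v@12): 6 holes -> [(8, 9), (8, 14), (13, 8), (13, 9), (13, 14), (13, 15)]
Unfold 2 (reflect across h@8): 12 holes -> [(2, 8), (2, 9), (2, 14), (2, 15), (7, 9), (7, 14), (8, 9), (8, 14), (13, 8), (13, 9), (13, 14), (13, 15)]
Unfold 3 (reflect across v@8): 24 holes -> [(2, 0), (2, 1), (2, 6), (2, 7), (2, 8), (2, 9), (2, 14), (2, 15), (7, 1), (7, 6), (7, 9), (7, 14), (8, 1), (8, 6), (8, 9), (8, 14), (13, 0), (13, 1), (13, 6), (13, 7), (13, 8), (13, 9), (13, 14), (13, 15)]
Unfold 4 (reflect across h@16): 48 holes -> [(2, 0), (2, 1), (2, 6), (2, 7), (2, 8), (2, 9), (2, 14), (2, 15), (7, 1), (7, 6), (7, 9), (7, 14), (8, 1), (8, 6), (8, 9), (8, 14), (13, 0), (13, 1), (13, 6), (13, 7), (13, 8), (13, 9), (13, 14), (13, 15), (18, 0), (18, 1), (18, 6), (18, 7), (18, 8), (18, 9), (18, 14), (18, 15), (23, 1), (23, 6), (23, 9), (23, 14), (24, 1), (24, 6), (24, 9), (24, 14), (29, 0), (29, 1), (29, 6), (29, 7), (29, 8), (29, 9), (29, 14), (29, 15)]

Answer: 48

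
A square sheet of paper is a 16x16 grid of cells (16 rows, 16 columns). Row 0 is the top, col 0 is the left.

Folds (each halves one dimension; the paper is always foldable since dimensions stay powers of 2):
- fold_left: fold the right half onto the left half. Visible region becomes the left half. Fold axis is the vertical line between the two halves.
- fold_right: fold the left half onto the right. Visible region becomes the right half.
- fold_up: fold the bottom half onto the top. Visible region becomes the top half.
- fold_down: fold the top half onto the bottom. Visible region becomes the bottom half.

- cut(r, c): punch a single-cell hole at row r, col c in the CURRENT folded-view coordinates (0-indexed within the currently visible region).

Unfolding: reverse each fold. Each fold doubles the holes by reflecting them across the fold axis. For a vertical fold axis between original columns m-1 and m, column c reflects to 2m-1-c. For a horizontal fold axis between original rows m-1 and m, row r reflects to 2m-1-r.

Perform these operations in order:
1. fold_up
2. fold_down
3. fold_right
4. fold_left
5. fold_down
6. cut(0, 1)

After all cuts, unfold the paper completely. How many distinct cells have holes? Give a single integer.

Op 1 fold_up: fold axis h@8; visible region now rows[0,8) x cols[0,16) = 8x16
Op 2 fold_down: fold axis h@4; visible region now rows[4,8) x cols[0,16) = 4x16
Op 3 fold_right: fold axis v@8; visible region now rows[4,8) x cols[8,16) = 4x8
Op 4 fold_left: fold axis v@12; visible region now rows[4,8) x cols[8,12) = 4x4
Op 5 fold_down: fold axis h@6; visible region now rows[6,8) x cols[8,12) = 2x4
Op 6 cut(0, 1): punch at orig (6,9); cuts so far [(6, 9)]; region rows[6,8) x cols[8,12) = 2x4
Unfold 1 (reflect across h@6): 2 holes -> [(5, 9), (6, 9)]
Unfold 2 (reflect across v@12): 4 holes -> [(5, 9), (5, 14), (6, 9), (6, 14)]
Unfold 3 (reflect across v@8): 8 holes -> [(5, 1), (5, 6), (5, 9), (5, 14), (6, 1), (6, 6), (6, 9), (6, 14)]
Unfold 4 (reflect across h@4): 16 holes -> [(1, 1), (1, 6), (1, 9), (1, 14), (2, 1), (2, 6), (2, 9), (2, 14), (5, 1), (5, 6), (5, 9), (5, 14), (6, 1), (6, 6), (6, 9), (6, 14)]
Unfold 5 (reflect across h@8): 32 holes -> [(1, 1), (1, 6), (1, 9), (1, 14), (2, 1), (2, 6), (2, 9), (2, 14), (5, 1), (5, 6), (5, 9), (5, 14), (6, 1), (6, 6), (6, 9), (6, 14), (9, 1), (9, 6), (9, 9), (9, 14), (10, 1), (10, 6), (10, 9), (10, 14), (13, 1), (13, 6), (13, 9), (13, 14), (14, 1), (14, 6), (14, 9), (14, 14)]

Answer: 32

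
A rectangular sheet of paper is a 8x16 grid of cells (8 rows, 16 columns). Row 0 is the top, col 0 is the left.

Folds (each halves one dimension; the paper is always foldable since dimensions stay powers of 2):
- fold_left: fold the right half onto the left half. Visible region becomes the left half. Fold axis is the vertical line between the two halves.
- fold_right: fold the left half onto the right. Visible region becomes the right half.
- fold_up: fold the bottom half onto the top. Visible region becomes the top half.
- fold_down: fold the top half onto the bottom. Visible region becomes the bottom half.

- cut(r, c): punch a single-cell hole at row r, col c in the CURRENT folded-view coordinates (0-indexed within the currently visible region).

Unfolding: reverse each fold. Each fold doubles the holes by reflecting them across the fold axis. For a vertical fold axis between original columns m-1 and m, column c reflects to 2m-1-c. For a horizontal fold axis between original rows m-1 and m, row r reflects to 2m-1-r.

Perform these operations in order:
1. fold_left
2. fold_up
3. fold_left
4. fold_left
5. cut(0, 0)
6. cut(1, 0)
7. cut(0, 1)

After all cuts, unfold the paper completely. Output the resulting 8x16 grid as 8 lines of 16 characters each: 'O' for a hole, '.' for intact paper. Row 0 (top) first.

Op 1 fold_left: fold axis v@8; visible region now rows[0,8) x cols[0,8) = 8x8
Op 2 fold_up: fold axis h@4; visible region now rows[0,4) x cols[0,8) = 4x8
Op 3 fold_left: fold axis v@4; visible region now rows[0,4) x cols[0,4) = 4x4
Op 4 fold_left: fold axis v@2; visible region now rows[0,4) x cols[0,2) = 4x2
Op 5 cut(0, 0): punch at orig (0,0); cuts so far [(0, 0)]; region rows[0,4) x cols[0,2) = 4x2
Op 6 cut(1, 0): punch at orig (1,0); cuts so far [(0, 0), (1, 0)]; region rows[0,4) x cols[0,2) = 4x2
Op 7 cut(0, 1): punch at orig (0,1); cuts so far [(0, 0), (0, 1), (1, 0)]; region rows[0,4) x cols[0,2) = 4x2
Unfold 1 (reflect across v@2): 6 holes -> [(0, 0), (0, 1), (0, 2), (0, 3), (1, 0), (1, 3)]
Unfold 2 (reflect across v@4): 12 holes -> [(0, 0), (0, 1), (0, 2), (0, 3), (0, 4), (0, 5), (0, 6), (0, 7), (1, 0), (1, 3), (1, 4), (1, 7)]
Unfold 3 (reflect across h@4): 24 holes -> [(0, 0), (0, 1), (0, 2), (0, 3), (0, 4), (0, 5), (0, 6), (0, 7), (1, 0), (1, 3), (1, 4), (1, 7), (6, 0), (6, 3), (6, 4), (6, 7), (7, 0), (7, 1), (7, 2), (7, 3), (7, 4), (7, 5), (7, 6), (7, 7)]
Unfold 4 (reflect across v@8): 48 holes -> [(0, 0), (0, 1), (0, 2), (0, 3), (0, 4), (0, 5), (0, 6), (0, 7), (0, 8), (0, 9), (0, 10), (0, 11), (0, 12), (0, 13), (0, 14), (0, 15), (1, 0), (1, 3), (1, 4), (1, 7), (1, 8), (1, 11), (1, 12), (1, 15), (6, 0), (6, 3), (6, 4), (6, 7), (6, 8), (6, 11), (6, 12), (6, 15), (7, 0), (7, 1), (7, 2), (7, 3), (7, 4), (7, 5), (7, 6), (7, 7), (7, 8), (7, 9), (7, 10), (7, 11), (7, 12), (7, 13), (7, 14), (7, 15)]

Answer: OOOOOOOOOOOOOOOO
O..OO..OO..OO..O
................
................
................
................
O..OO..OO..OO..O
OOOOOOOOOOOOOOOO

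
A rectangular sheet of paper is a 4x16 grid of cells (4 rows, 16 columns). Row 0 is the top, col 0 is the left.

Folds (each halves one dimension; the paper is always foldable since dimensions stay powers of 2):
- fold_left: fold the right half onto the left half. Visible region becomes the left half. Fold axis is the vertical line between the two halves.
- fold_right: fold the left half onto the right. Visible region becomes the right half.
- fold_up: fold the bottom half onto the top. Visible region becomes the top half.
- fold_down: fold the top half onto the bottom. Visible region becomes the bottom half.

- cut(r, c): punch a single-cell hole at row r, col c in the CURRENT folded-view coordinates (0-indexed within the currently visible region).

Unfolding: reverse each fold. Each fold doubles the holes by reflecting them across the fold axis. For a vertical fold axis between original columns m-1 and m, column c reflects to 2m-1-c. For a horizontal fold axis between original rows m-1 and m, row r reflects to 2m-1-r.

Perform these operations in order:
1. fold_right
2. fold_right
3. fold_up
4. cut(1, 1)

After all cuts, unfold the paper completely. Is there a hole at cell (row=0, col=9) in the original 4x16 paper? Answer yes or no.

Op 1 fold_right: fold axis v@8; visible region now rows[0,4) x cols[8,16) = 4x8
Op 2 fold_right: fold axis v@12; visible region now rows[0,4) x cols[12,16) = 4x4
Op 3 fold_up: fold axis h@2; visible region now rows[0,2) x cols[12,16) = 2x4
Op 4 cut(1, 1): punch at orig (1,13); cuts so far [(1, 13)]; region rows[0,2) x cols[12,16) = 2x4
Unfold 1 (reflect across h@2): 2 holes -> [(1, 13), (2, 13)]
Unfold 2 (reflect across v@12): 4 holes -> [(1, 10), (1, 13), (2, 10), (2, 13)]
Unfold 3 (reflect across v@8): 8 holes -> [(1, 2), (1, 5), (1, 10), (1, 13), (2, 2), (2, 5), (2, 10), (2, 13)]
Holes: [(1, 2), (1, 5), (1, 10), (1, 13), (2, 2), (2, 5), (2, 10), (2, 13)]

Answer: no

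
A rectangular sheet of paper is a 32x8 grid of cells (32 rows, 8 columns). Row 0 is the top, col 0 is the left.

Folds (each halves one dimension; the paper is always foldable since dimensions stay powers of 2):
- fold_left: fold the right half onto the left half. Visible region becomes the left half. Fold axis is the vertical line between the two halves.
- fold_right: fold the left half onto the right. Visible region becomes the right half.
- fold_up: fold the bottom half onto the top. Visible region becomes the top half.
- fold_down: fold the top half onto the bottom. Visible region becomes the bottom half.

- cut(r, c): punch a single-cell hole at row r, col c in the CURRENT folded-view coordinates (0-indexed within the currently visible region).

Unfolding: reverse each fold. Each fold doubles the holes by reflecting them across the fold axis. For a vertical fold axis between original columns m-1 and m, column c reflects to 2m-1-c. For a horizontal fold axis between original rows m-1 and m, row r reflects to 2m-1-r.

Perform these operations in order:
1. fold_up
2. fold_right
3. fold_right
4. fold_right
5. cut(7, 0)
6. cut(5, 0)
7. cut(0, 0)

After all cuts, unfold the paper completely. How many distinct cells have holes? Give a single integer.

Op 1 fold_up: fold axis h@16; visible region now rows[0,16) x cols[0,8) = 16x8
Op 2 fold_right: fold axis v@4; visible region now rows[0,16) x cols[4,8) = 16x4
Op 3 fold_right: fold axis v@6; visible region now rows[0,16) x cols[6,8) = 16x2
Op 4 fold_right: fold axis v@7; visible region now rows[0,16) x cols[7,8) = 16x1
Op 5 cut(7, 0): punch at orig (7,7); cuts so far [(7, 7)]; region rows[0,16) x cols[7,8) = 16x1
Op 6 cut(5, 0): punch at orig (5,7); cuts so far [(5, 7), (7, 7)]; region rows[0,16) x cols[7,8) = 16x1
Op 7 cut(0, 0): punch at orig (0,7); cuts so far [(0, 7), (5, 7), (7, 7)]; region rows[0,16) x cols[7,8) = 16x1
Unfold 1 (reflect across v@7): 6 holes -> [(0, 6), (0, 7), (5, 6), (5, 7), (7, 6), (7, 7)]
Unfold 2 (reflect across v@6): 12 holes -> [(0, 4), (0, 5), (0, 6), (0, 7), (5, 4), (5, 5), (5, 6), (5, 7), (7, 4), (7, 5), (7, 6), (7, 7)]
Unfold 3 (reflect across v@4): 24 holes -> [(0, 0), (0, 1), (0, 2), (0, 3), (0, 4), (0, 5), (0, 6), (0, 7), (5, 0), (5, 1), (5, 2), (5, 3), (5, 4), (5, 5), (5, 6), (5, 7), (7, 0), (7, 1), (7, 2), (7, 3), (7, 4), (7, 5), (7, 6), (7, 7)]
Unfold 4 (reflect across h@16): 48 holes -> [(0, 0), (0, 1), (0, 2), (0, 3), (0, 4), (0, 5), (0, 6), (0, 7), (5, 0), (5, 1), (5, 2), (5, 3), (5, 4), (5, 5), (5, 6), (5, 7), (7, 0), (7, 1), (7, 2), (7, 3), (7, 4), (7, 5), (7, 6), (7, 7), (24, 0), (24, 1), (24, 2), (24, 3), (24, 4), (24, 5), (24, 6), (24, 7), (26, 0), (26, 1), (26, 2), (26, 3), (26, 4), (26, 5), (26, 6), (26, 7), (31, 0), (31, 1), (31, 2), (31, 3), (31, 4), (31, 5), (31, 6), (31, 7)]

Answer: 48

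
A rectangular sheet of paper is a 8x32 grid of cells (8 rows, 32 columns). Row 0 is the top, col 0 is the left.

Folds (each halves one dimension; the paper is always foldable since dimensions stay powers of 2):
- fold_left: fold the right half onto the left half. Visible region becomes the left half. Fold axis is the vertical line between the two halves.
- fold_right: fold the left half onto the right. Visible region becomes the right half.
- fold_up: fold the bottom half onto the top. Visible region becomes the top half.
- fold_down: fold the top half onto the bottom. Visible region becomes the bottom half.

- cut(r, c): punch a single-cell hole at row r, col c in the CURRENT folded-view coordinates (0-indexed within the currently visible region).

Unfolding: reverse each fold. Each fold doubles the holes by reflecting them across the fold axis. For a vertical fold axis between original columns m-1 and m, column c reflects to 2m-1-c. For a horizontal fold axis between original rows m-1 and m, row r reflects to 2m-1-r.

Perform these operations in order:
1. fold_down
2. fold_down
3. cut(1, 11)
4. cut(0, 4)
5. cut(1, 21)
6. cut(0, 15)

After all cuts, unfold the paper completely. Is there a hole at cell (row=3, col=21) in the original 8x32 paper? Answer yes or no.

Op 1 fold_down: fold axis h@4; visible region now rows[4,8) x cols[0,32) = 4x32
Op 2 fold_down: fold axis h@6; visible region now rows[6,8) x cols[0,32) = 2x32
Op 3 cut(1, 11): punch at orig (7,11); cuts so far [(7, 11)]; region rows[6,8) x cols[0,32) = 2x32
Op 4 cut(0, 4): punch at orig (6,4); cuts so far [(6, 4), (7, 11)]; region rows[6,8) x cols[0,32) = 2x32
Op 5 cut(1, 21): punch at orig (7,21); cuts so far [(6, 4), (7, 11), (7, 21)]; region rows[6,8) x cols[0,32) = 2x32
Op 6 cut(0, 15): punch at orig (6,15); cuts so far [(6, 4), (6, 15), (7, 11), (7, 21)]; region rows[6,8) x cols[0,32) = 2x32
Unfold 1 (reflect across h@6): 8 holes -> [(4, 11), (4, 21), (5, 4), (5, 15), (6, 4), (6, 15), (7, 11), (7, 21)]
Unfold 2 (reflect across h@4): 16 holes -> [(0, 11), (0, 21), (1, 4), (1, 15), (2, 4), (2, 15), (3, 11), (3, 21), (4, 11), (4, 21), (5, 4), (5, 15), (6, 4), (6, 15), (7, 11), (7, 21)]
Holes: [(0, 11), (0, 21), (1, 4), (1, 15), (2, 4), (2, 15), (3, 11), (3, 21), (4, 11), (4, 21), (5, 4), (5, 15), (6, 4), (6, 15), (7, 11), (7, 21)]

Answer: yes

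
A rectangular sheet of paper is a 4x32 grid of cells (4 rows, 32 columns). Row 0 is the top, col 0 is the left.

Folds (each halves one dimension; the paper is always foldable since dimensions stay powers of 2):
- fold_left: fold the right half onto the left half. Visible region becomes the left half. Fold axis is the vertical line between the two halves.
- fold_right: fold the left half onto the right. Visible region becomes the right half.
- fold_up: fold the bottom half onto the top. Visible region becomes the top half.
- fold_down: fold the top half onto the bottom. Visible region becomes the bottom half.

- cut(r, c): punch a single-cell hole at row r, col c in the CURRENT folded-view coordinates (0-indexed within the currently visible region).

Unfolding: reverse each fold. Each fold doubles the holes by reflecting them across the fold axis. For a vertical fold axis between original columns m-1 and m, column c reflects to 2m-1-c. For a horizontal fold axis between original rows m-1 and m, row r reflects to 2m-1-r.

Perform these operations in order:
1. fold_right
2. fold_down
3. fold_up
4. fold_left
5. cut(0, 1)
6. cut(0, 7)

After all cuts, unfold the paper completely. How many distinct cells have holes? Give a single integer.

Op 1 fold_right: fold axis v@16; visible region now rows[0,4) x cols[16,32) = 4x16
Op 2 fold_down: fold axis h@2; visible region now rows[2,4) x cols[16,32) = 2x16
Op 3 fold_up: fold axis h@3; visible region now rows[2,3) x cols[16,32) = 1x16
Op 4 fold_left: fold axis v@24; visible region now rows[2,3) x cols[16,24) = 1x8
Op 5 cut(0, 1): punch at orig (2,17); cuts so far [(2, 17)]; region rows[2,3) x cols[16,24) = 1x8
Op 6 cut(0, 7): punch at orig (2,23); cuts so far [(2, 17), (2, 23)]; region rows[2,3) x cols[16,24) = 1x8
Unfold 1 (reflect across v@24): 4 holes -> [(2, 17), (2, 23), (2, 24), (2, 30)]
Unfold 2 (reflect across h@3): 8 holes -> [(2, 17), (2, 23), (2, 24), (2, 30), (3, 17), (3, 23), (3, 24), (3, 30)]
Unfold 3 (reflect across h@2): 16 holes -> [(0, 17), (0, 23), (0, 24), (0, 30), (1, 17), (1, 23), (1, 24), (1, 30), (2, 17), (2, 23), (2, 24), (2, 30), (3, 17), (3, 23), (3, 24), (3, 30)]
Unfold 4 (reflect across v@16): 32 holes -> [(0, 1), (0, 7), (0, 8), (0, 14), (0, 17), (0, 23), (0, 24), (0, 30), (1, 1), (1, 7), (1, 8), (1, 14), (1, 17), (1, 23), (1, 24), (1, 30), (2, 1), (2, 7), (2, 8), (2, 14), (2, 17), (2, 23), (2, 24), (2, 30), (3, 1), (3, 7), (3, 8), (3, 14), (3, 17), (3, 23), (3, 24), (3, 30)]

Answer: 32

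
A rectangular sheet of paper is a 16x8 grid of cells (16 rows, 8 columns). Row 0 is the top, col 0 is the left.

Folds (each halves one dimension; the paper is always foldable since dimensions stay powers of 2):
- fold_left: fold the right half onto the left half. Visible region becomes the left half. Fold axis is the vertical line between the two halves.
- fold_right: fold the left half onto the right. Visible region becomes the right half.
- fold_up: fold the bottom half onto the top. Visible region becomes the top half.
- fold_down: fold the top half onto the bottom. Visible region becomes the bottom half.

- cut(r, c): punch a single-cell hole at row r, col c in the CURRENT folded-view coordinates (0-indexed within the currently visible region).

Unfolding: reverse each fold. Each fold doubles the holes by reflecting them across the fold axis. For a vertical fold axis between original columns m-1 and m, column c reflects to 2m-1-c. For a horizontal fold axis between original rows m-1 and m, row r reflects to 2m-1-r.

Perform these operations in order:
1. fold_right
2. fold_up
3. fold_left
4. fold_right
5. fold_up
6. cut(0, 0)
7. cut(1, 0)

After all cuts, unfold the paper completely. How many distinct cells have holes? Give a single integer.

Op 1 fold_right: fold axis v@4; visible region now rows[0,16) x cols[4,8) = 16x4
Op 2 fold_up: fold axis h@8; visible region now rows[0,8) x cols[4,8) = 8x4
Op 3 fold_left: fold axis v@6; visible region now rows[0,8) x cols[4,6) = 8x2
Op 4 fold_right: fold axis v@5; visible region now rows[0,8) x cols[5,6) = 8x1
Op 5 fold_up: fold axis h@4; visible region now rows[0,4) x cols[5,6) = 4x1
Op 6 cut(0, 0): punch at orig (0,5); cuts so far [(0, 5)]; region rows[0,4) x cols[5,6) = 4x1
Op 7 cut(1, 0): punch at orig (1,5); cuts so far [(0, 5), (1, 5)]; region rows[0,4) x cols[5,6) = 4x1
Unfold 1 (reflect across h@4): 4 holes -> [(0, 5), (1, 5), (6, 5), (7, 5)]
Unfold 2 (reflect across v@5): 8 holes -> [(0, 4), (0, 5), (1, 4), (1, 5), (6, 4), (6, 5), (7, 4), (7, 5)]
Unfold 3 (reflect across v@6): 16 holes -> [(0, 4), (0, 5), (0, 6), (0, 7), (1, 4), (1, 5), (1, 6), (1, 7), (6, 4), (6, 5), (6, 6), (6, 7), (7, 4), (7, 5), (7, 6), (7, 7)]
Unfold 4 (reflect across h@8): 32 holes -> [(0, 4), (0, 5), (0, 6), (0, 7), (1, 4), (1, 5), (1, 6), (1, 7), (6, 4), (6, 5), (6, 6), (6, 7), (7, 4), (7, 5), (7, 6), (7, 7), (8, 4), (8, 5), (8, 6), (8, 7), (9, 4), (9, 5), (9, 6), (9, 7), (14, 4), (14, 5), (14, 6), (14, 7), (15, 4), (15, 5), (15, 6), (15, 7)]
Unfold 5 (reflect across v@4): 64 holes -> [(0, 0), (0, 1), (0, 2), (0, 3), (0, 4), (0, 5), (0, 6), (0, 7), (1, 0), (1, 1), (1, 2), (1, 3), (1, 4), (1, 5), (1, 6), (1, 7), (6, 0), (6, 1), (6, 2), (6, 3), (6, 4), (6, 5), (6, 6), (6, 7), (7, 0), (7, 1), (7, 2), (7, 3), (7, 4), (7, 5), (7, 6), (7, 7), (8, 0), (8, 1), (8, 2), (8, 3), (8, 4), (8, 5), (8, 6), (8, 7), (9, 0), (9, 1), (9, 2), (9, 3), (9, 4), (9, 5), (9, 6), (9, 7), (14, 0), (14, 1), (14, 2), (14, 3), (14, 4), (14, 5), (14, 6), (14, 7), (15, 0), (15, 1), (15, 2), (15, 3), (15, 4), (15, 5), (15, 6), (15, 7)]

Answer: 64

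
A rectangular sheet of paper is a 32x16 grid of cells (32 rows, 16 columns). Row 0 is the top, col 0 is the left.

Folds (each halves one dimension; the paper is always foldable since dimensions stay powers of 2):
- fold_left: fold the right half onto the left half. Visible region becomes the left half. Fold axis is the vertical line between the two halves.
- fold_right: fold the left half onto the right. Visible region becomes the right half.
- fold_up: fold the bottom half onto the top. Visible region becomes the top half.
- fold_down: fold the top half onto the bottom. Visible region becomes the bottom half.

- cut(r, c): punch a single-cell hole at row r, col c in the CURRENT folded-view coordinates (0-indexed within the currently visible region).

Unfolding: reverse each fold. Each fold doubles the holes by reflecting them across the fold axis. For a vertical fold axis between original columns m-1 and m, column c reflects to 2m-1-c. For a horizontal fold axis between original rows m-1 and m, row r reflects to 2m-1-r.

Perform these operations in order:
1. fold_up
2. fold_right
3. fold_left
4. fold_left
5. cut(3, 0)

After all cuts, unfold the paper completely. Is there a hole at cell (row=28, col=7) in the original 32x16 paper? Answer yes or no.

Answer: yes

Derivation:
Op 1 fold_up: fold axis h@16; visible region now rows[0,16) x cols[0,16) = 16x16
Op 2 fold_right: fold axis v@8; visible region now rows[0,16) x cols[8,16) = 16x8
Op 3 fold_left: fold axis v@12; visible region now rows[0,16) x cols[8,12) = 16x4
Op 4 fold_left: fold axis v@10; visible region now rows[0,16) x cols[8,10) = 16x2
Op 5 cut(3, 0): punch at orig (3,8); cuts so far [(3, 8)]; region rows[0,16) x cols[8,10) = 16x2
Unfold 1 (reflect across v@10): 2 holes -> [(3, 8), (3, 11)]
Unfold 2 (reflect across v@12): 4 holes -> [(3, 8), (3, 11), (3, 12), (3, 15)]
Unfold 3 (reflect across v@8): 8 holes -> [(3, 0), (3, 3), (3, 4), (3, 7), (3, 8), (3, 11), (3, 12), (3, 15)]
Unfold 4 (reflect across h@16): 16 holes -> [(3, 0), (3, 3), (3, 4), (3, 7), (3, 8), (3, 11), (3, 12), (3, 15), (28, 0), (28, 3), (28, 4), (28, 7), (28, 8), (28, 11), (28, 12), (28, 15)]
Holes: [(3, 0), (3, 3), (3, 4), (3, 7), (3, 8), (3, 11), (3, 12), (3, 15), (28, 0), (28, 3), (28, 4), (28, 7), (28, 8), (28, 11), (28, 12), (28, 15)]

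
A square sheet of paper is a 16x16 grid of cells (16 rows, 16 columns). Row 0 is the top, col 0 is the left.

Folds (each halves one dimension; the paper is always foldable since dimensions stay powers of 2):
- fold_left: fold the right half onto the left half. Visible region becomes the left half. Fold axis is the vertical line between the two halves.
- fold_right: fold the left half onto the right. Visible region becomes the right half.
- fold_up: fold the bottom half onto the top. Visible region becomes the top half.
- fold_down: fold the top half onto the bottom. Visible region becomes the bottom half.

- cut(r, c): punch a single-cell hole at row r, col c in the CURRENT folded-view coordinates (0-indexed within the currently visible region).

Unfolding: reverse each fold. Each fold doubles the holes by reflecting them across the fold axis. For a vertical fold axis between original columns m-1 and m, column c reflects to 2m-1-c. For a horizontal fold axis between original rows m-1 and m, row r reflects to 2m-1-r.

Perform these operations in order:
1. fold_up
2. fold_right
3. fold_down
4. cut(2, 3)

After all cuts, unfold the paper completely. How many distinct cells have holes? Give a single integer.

Op 1 fold_up: fold axis h@8; visible region now rows[0,8) x cols[0,16) = 8x16
Op 2 fold_right: fold axis v@8; visible region now rows[0,8) x cols[8,16) = 8x8
Op 3 fold_down: fold axis h@4; visible region now rows[4,8) x cols[8,16) = 4x8
Op 4 cut(2, 3): punch at orig (6,11); cuts so far [(6, 11)]; region rows[4,8) x cols[8,16) = 4x8
Unfold 1 (reflect across h@4): 2 holes -> [(1, 11), (6, 11)]
Unfold 2 (reflect across v@8): 4 holes -> [(1, 4), (1, 11), (6, 4), (6, 11)]
Unfold 3 (reflect across h@8): 8 holes -> [(1, 4), (1, 11), (6, 4), (6, 11), (9, 4), (9, 11), (14, 4), (14, 11)]

Answer: 8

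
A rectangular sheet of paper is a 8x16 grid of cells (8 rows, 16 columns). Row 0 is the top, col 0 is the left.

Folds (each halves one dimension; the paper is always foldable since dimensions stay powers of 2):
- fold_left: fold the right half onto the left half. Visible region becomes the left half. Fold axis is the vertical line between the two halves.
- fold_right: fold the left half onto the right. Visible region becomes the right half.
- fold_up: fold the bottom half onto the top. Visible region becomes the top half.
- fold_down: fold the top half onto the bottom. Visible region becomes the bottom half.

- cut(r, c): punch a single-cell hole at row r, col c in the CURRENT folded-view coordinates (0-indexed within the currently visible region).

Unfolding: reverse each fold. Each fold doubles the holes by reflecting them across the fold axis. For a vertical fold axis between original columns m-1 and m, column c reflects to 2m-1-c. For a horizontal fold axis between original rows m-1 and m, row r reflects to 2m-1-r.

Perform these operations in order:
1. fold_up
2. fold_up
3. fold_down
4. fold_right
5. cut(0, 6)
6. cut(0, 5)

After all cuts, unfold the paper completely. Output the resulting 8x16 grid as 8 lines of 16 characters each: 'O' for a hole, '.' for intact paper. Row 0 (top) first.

Answer: .OO..........OO.
.OO..........OO.
.OO..........OO.
.OO..........OO.
.OO..........OO.
.OO..........OO.
.OO..........OO.
.OO..........OO.

Derivation:
Op 1 fold_up: fold axis h@4; visible region now rows[0,4) x cols[0,16) = 4x16
Op 2 fold_up: fold axis h@2; visible region now rows[0,2) x cols[0,16) = 2x16
Op 3 fold_down: fold axis h@1; visible region now rows[1,2) x cols[0,16) = 1x16
Op 4 fold_right: fold axis v@8; visible region now rows[1,2) x cols[8,16) = 1x8
Op 5 cut(0, 6): punch at orig (1,14); cuts so far [(1, 14)]; region rows[1,2) x cols[8,16) = 1x8
Op 6 cut(0, 5): punch at orig (1,13); cuts so far [(1, 13), (1, 14)]; region rows[1,2) x cols[8,16) = 1x8
Unfold 1 (reflect across v@8): 4 holes -> [(1, 1), (1, 2), (1, 13), (1, 14)]
Unfold 2 (reflect across h@1): 8 holes -> [(0, 1), (0, 2), (0, 13), (0, 14), (1, 1), (1, 2), (1, 13), (1, 14)]
Unfold 3 (reflect across h@2): 16 holes -> [(0, 1), (0, 2), (0, 13), (0, 14), (1, 1), (1, 2), (1, 13), (1, 14), (2, 1), (2, 2), (2, 13), (2, 14), (3, 1), (3, 2), (3, 13), (3, 14)]
Unfold 4 (reflect across h@4): 32 holes -> [(0, 1), (0, 2), (0, 13), (0, 14), (1, 1), (1, 2), (1, 13), (1, 14), (2, 1), (2, 2), (2, 13), (2, 14), (3, 1), (3, 2), (3, 13), (3, 14), (4, 1), (4, 2), (4, 13), (4, 14), (5, 1), (5, 2), (5, 13), (5, 14), (6, 1), (6, 2), (6, 13), (6, 14), (7, 1), (7, 2), (7, 13), (7, 14)]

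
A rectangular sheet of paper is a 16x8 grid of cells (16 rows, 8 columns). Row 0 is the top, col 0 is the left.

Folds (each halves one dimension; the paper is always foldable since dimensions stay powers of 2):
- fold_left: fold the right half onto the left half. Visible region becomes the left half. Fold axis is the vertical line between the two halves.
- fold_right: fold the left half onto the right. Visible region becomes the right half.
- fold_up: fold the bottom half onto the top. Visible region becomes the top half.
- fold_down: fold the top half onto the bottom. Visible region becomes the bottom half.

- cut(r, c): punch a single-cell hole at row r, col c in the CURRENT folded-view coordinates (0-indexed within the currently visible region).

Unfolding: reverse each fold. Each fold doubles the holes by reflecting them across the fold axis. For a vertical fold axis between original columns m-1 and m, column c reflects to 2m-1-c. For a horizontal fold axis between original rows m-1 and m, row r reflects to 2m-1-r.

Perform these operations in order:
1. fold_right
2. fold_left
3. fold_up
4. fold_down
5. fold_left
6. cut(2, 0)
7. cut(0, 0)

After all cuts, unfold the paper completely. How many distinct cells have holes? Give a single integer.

Answer: 64

Derivation:
Op 1 fold_right: fold axis v@4; visible region now rows[0,16) x cols[4,8) = 16x4
Op 2 fold_left: fold axis v@6; visible region now rows[0,16) x cols[4,6) = 16x2
Op 3 fold_up: fold axis h@8; visible region now rows[0,8) x cols[4,6) = 8x2
Op 4 fold_down: fold axis h@4; visible region now rows[4,8) x cols[4,6) = 4x2
Op 5 fold_left: fold axis v@5; visible region now rows[4,8) x cols[4,5) = 4x1
Op 6 cut(2, 0): punch at orig (6,4); cuts so far [(6, 4)]; region rows[4,8) x cols[4,5) = 4x1
Op 7 cut(0, 0): punch at orig (4,4); cuts so far [(4, 4), (6, 4)]; region rows[4,8) x cols[4,5) = 4x1
Unfold 1 (reflect across v@5): 4 holes -> [(4, 4), (4, 5), (6, 4), (6, 5)]
Unfold 2 (reflect across h@4): 8 holes -> [(1, 4), (1, 5), (3, 4), (3, 5), (4, 4), (4, 5), (6, 4), (6, 5)]
Unfold 3 (reflect across h@8): 16 holes -> [(1, 4), (1, 5), (3, 4), (3, 5), (4, 4), (4, 5), (6, 4), (6, 5), (9, 4), (9, 5), (11, 4), (11, 5), (12, 4), (12, 5), (14, 4), (14, 5)]
Unfold 4 (reflect across v@6): 32 holes -> [(1, 4), (1, 5), (1, 6), (1, 7), (3, 4), (3, 5), (3, 6), (3, 7), (4, 4), (4, 5), (4, 6), (4, 7), (6, 4), (6, 5), (6, 6), (6, 7), (9, 4), (9, 5), (9, 6), (9, 7), (11, 4), (11, 5), (11, 6), (11, 7), (12, 4), (12, 5), (12, 6), (12, 7), (14, 4), (14, 5), (14, 6), (14, 7)]
Unfold 5 (reflect across v@4): 64 holes -> [(1, 0), (1, 1), (1, 2), (1, 3), (1, 4), (1, 5), (1, 6), (1, 7), (3, 0), (3, 1), (3, 2), (3, 3), (3, 4), (3, 5), (3, 6), (3, 7), (4, 0), (4, 1), (4, 2), (4, 3), (4, 4), (4, 5), (4, 6), (4, 7), (6, 0), (6, 1), (6, 2), (6, 3), (6, 4), (6, 5), (6, 6), (6, 7), (9, 0), (9, 1), (9, 2), (9, 3), (9, 4), (9, 5), (9, 6), (9, 7), (11, 0), (11, 1), (11, 2), (11, 3), (11, 4), (11, 5), (11, 6), (11, 7), (12, 0), (12, 1), (12, 2), (12, 3), (12, 4), (12, 5), (12, 6), (12, 7), (14, 0), (14, 1), (14, 2), (14, 3), (14, 4), (14, 5), (14, 6), (14, 7)]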